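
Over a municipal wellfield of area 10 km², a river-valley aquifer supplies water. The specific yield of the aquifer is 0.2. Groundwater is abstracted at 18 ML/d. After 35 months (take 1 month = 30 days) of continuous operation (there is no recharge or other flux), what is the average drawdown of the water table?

Δh ≈ 9.45 m

A = 10 km² = 1 × 10^7 m²
Q = 18 ML/d = 18000 m³/d
t = 35 months = 1050 d
ΔV = Q × t = 18000 m³/d × 1050 d = 1.89 × 10^7 m³
Δh = ΔV / (Sy × A) = 1.89 × 10^7 / (0.2 × 1 × 10^7) = 9.45 m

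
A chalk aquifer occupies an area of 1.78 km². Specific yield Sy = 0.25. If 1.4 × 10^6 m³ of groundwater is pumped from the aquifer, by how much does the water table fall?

A = 1.78 km² = 1.78 × 10^6 m²
Δh = ΔV / (Sy × A) = 1.4 × 10^6 m³ / (0.25 × 1.78 × 10^6 m²) = 3.146 m

Δh ≈ 3.15 m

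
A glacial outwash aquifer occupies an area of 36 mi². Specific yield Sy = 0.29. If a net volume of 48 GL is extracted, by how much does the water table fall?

Δh ≈ 1.78 m

A = 36 mi² = 9.324 × 10^7 m²
ΔV = 48 GL = 4.8 × 10^7 m³
Δh = ΔV / (Sy × A) = 4.8 × 10^7 m³ / (0.29 × 9.324 × 10^7 m²) = 1.775 m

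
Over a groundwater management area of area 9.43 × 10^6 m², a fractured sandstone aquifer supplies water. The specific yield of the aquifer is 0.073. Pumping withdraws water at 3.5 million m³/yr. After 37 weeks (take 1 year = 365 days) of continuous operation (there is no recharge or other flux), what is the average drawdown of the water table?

Δh ≈ 3.61 m

Q = 3.5 million m³/yr = 9589 m³/d
t = 37 weeks = 259 d
ΔV = Q × t = 9589 m³/d × 259 d = 2.484 × 10^6 m³
Δh = ΔV / (Sy × A) = 2.484 × 10^6 / (0.073 × 9.43 × 10^6) = 3.608 m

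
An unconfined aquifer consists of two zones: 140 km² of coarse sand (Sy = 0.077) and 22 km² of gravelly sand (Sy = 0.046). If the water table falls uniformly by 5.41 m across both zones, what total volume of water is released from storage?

A₁ = 140 km² = 1.4 × 10^8 m²; A₂ = 22 km² = 2.2 × 10^7 m²
ΔV₁ = 0.077 × 1.4 × 10^8 × 5.41 = 5.832 × 10^7 m³
ΔV₂ = 0.046 × 2.2 × 10^7 × 5.41 = 5.475 × 10^6 m³
ΔV = ΔV₁ + ΔV₂ = 6.379 × 10^7 m³

ΔV ≈ 6.38 × 10^7 m³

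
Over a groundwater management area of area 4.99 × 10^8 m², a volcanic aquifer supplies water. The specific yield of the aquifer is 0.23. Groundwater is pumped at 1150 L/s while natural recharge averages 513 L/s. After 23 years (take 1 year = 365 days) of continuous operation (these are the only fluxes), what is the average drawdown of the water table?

Net abstraction = 1150 − 513 = 637 L/s
Q_net = 637 L/s = 55040 m³/d
t = 23 years = 8395 d
ΔV = Q × t = 55040 m³/d × 8395 d = 4.62 × 10^8 m³
Δh = ΔV / (Sy × A) = 4.62 × 10^8 / (0.23 × 4.99 × 10^8) = 4.026 m

Δh ≈ 4.03 m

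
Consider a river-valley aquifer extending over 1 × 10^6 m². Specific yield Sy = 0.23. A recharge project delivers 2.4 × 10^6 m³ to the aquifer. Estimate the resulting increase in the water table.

Δh = ΔV / (Sy × A) = 2.4 × 10^6 m³ / (0.23 × 1 × 10^6 m²) = 10.43 m

Δh ≈ 10.4 m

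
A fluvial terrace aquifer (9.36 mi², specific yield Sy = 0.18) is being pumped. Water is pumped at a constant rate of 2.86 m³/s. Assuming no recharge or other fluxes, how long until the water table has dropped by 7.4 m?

A = 9.36 mi² = 2.424 × 10^7 m²
ΔV = Sy × A × Δh = 0.18 × 2.424 × 10^7 × 7.4 = 3.229 × 10^7 m³
Q = 2.86 m³/s = 2.471 × 10^5 m³/d
t = ΔV / Q = 3.229 × 10^7 m³ / 2.471 × 10^5 m³/d = 130.7 d

t ≈ 131 days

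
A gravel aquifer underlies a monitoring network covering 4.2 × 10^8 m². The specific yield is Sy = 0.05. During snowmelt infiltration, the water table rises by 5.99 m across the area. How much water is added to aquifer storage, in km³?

ΔV = Sy × A × Δh = 0.05 × 4.2 × 10^8 m² × 5.99 m = 1.258 × 10^8 m³
ΔV = 1.258 × 10^8 m³ = 0.1258 km³

ΔV ≈ 0.126 km³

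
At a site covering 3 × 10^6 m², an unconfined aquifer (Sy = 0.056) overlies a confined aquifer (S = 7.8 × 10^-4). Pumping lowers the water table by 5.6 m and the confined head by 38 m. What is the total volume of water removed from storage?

Unconfined: ΔV_u = Sy × A × Δh_u = 0.056 × 3 × 10^6 × 5.6 = 9.408 × 10^5 m³
Confined: ΔV_c = S × A × Δh_c = 7.8 × 10^-4 × 3 × 10^6 × 38 = 88920 m³
Total ΔV = 9.408 × 10^5 + 88920 = 1.03 × 10^6 m³

ΔV ≈ 1.03 × 10^6 m³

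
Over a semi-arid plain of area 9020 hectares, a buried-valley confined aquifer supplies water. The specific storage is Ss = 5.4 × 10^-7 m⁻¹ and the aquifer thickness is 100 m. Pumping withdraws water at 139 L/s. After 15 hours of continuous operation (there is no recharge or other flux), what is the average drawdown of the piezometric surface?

Δh ≈ 1.54 m

S = Ss × b = 5.4 × 10^-7 m⁻¹ × 100 m = 5.4 × 10^-5
A = 9020 hectares = 9.02 × 10^7 m²
Q = 139 L/s = 12010 m³/d
t = 15 hours = 0.625 d
ΔV = Q × t = 12010 m³/d × 0.625 d = 7506 m³
Δh = ΔV / (S × A) = 7506 / (5.4 × 10^-5 × 9.02 × 10^7) = 1.541 m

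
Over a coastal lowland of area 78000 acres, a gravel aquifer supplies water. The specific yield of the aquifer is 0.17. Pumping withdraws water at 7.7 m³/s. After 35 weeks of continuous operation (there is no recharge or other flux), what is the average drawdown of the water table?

Δh ≈ 3.04 m

A = 78000 acres = 3.157 × 10^8 m²
Q = 7.7 m³/s = 6.653 × 10^5 m³/d
t = 35 weeks = 245 d
ΔV = Q × t = 6.653 × 10^5 m³/d × 245 d = 1.63 × 10^8 m³
Δh = ΔV / (Sy × A) = 1.63 × 10^8 / (0.17 × 3.157 × 10^8) = 3.037 m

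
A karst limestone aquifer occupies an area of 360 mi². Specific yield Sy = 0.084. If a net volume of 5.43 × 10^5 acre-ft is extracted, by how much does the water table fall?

Δh ≈ 8.55 m

A = 360 mi² = 9.324 × 10^8 m²
ΔV = 5.43 × 10^5 acre-ft = 6.698 × 10^8 m³
Δh = ΔV / (Sy × A) = 6.698 × 10^8 m³ / (0.084 × 9.324 × 10^8 m²) = 8.552 m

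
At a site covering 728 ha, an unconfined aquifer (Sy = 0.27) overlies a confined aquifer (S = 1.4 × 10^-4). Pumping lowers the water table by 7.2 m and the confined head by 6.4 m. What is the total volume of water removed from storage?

ΔV ≈ 1.42 × 10^7 m³

A = 728 ha = 7.28 × 10^6 m²
Unconfined: ΔV_u = Sy × A × Δh_u = 0.27 × 7.28 × 10^6 × 7.2 = 1.415 × 10^7 m³
Confined: ΔV_c = S × A × Δh_c = 1.4 × 10^-4 × 7.28 × 10^6 × 6.4 = 6523 m³
Total ΔV = 1.415 × 10^7 + 6523 = 1.416 × 10^7 m³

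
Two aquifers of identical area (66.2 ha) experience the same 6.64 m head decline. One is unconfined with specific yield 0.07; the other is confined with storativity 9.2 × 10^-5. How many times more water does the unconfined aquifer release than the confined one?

ΔV_u / ΔV_c ≈ 761

A = 66.2 ha = 6.62 × 10^5 m²
Unconfined: ΔV_u = Sy × A × Δh = 0.07 × 6.62 × 10^5 × 6.64 = 3.077 × 10^5 m³
Confined: ΔV_c = S × A × Δh = 9.2 × 10^-5 × 6.62 × 10^5 × 6.64 = 404.4 m³
Ratio = ΔV_u / ΔV_c = Sy / S = 0.07 / 9.2 × 10^-5 = 760.9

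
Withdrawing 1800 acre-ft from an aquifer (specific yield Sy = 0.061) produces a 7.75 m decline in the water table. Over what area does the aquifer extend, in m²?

ΔV = 1800 acre-ft = 2.22 × 10^6 m³
A = ΔV / (Sy × Δh) = 2.22 × 10^6 / (0.061 × 7.75) = 4.696 × 10^6 m²

A ≈ 4.7 × 10^6 m²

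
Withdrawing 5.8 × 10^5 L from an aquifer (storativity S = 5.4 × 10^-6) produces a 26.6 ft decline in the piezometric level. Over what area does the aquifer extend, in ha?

Δh = 26.6 ft = 8.108 m
ΔV = 5.8 × 10^5 L = 580 m³
A = ΔV / (S × Δh) = 580 / (5.4 × 10^-6 × 8.108) = 1.325 × 10^7 m²
A = 1.325 × 10^7 m² = 1325 ha

A ≈ 1320 ha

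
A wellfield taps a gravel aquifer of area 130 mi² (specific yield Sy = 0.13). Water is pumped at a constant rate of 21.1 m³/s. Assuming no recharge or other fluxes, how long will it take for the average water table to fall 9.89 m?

t ≈ 237 days

A = 130 mi² = 3.367 × 10^8 m²
ΔV = Sy × A × Δh = 0.13 × 3.367 × 10^8 × 9.89 = 4.329 × 10^8 m³
Q = 21.1 m³/s = 1.823 × 10^6 m³/d
t = ΔV / Q = 4.329 × 10^8 m³ / 1.823 × 10^6 m³/d = 237.5 d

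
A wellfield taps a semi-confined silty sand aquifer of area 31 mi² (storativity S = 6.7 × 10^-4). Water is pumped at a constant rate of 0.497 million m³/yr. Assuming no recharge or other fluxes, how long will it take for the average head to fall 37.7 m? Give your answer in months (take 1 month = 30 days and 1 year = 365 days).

A = 31 mi² = 8.029 × 10^7 m²
ΔV = S × A × Δh = 6.7 × 10^-4 × 8.029 × 10^7 × 37.7 = 2.028 × 10^6 m³
Q = 0.497 million m³/yr = 1362 m³/d
t = ΔV / Q = 2.028 × 10^6 m³ / 1362 m³/d = 1489 d
t = 1489 d ≈ 49.65 months

t ≈ 49.6 months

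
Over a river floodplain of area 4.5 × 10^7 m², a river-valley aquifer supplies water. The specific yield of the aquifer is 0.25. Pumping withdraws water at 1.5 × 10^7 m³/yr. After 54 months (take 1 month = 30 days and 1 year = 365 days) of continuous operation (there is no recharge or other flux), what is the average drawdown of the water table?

Q = 1.5 × 10^7 m³/yr = 41100 m³/d
t = 54 months = 1620 d
ΔV = Q × t = 41100 m³/d × 1620 d = 6.658 × 10^7 m³
Δh = ΔV / (Sy × A) = 6.658 × 10^7 / (0.25 × 4.5 × 10^7) = 5.918 m

Δh ≈ 5.92 m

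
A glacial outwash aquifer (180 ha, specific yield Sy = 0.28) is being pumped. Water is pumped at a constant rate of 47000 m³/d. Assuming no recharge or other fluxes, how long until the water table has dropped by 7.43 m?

t ≈ 79.7 days

A = 180 ha = 1.8 × 10^6 m²
ΔV = Sy × A × Δh = 0.28 × 1.8 × 10^6 × 7.43 = 3.745 × 10^6 m³
t = ΔV / Q = 3.745 × 10^6 m³ / 47000 m³/d = 79.67 d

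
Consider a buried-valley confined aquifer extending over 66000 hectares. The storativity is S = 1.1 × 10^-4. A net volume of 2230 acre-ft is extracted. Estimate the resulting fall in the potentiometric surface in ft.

Δh ≈ 124 ft

A = 66000 hectares = 6.6 × 10^8 m²
ΔV = 2230 acre-ft = 2.751 × 10^6 m³
Δh = ΔV / (S × A) = 2.751 × 10^6 m³ / (1.1 × 10^-4 × 6.6 × 10^8 m²) = 37.89 m
Δh = 37.89 m = 124.3 ft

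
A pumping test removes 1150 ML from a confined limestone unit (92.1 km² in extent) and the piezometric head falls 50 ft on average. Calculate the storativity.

A = 92.1 km² = 9.21 × 10^7 m²
Δh = 50 ft = 15.24 m
ΔV = 1150 ML = 1.15 × 10^6 m³
S = ΔV / (A × Δh) = 1.15 × 10^6 m³ / (9.21 × 10^7 m² × 15.24 m) = 8.193 × 10^-4

S ≈ 8.2 × 10^-4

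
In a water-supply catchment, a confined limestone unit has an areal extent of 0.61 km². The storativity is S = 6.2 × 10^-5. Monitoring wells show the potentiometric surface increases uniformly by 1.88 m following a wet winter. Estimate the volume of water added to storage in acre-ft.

A = 0.61 km² = 6.1 × 10^5 m²
ΔV = S × A × Δh = 6.2 × 10^-5 × 6.1 × 10^5 m² × 1.88 m = 71.1 m³
ΔV = 71.1 m³ = 0.05764 acre-ft

ΔV ≈ 0.0576 acre-ft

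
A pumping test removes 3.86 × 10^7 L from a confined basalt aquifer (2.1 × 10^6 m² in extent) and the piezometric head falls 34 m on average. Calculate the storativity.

S ≈ 5.4 × 10^-4

ΔV = 3.86 × 10^7 L = 38600 m³
S = ΔV / (A × Δh) = 38600 m³ / (2.1 × 10^6 m² × 34 m) = 5.406 × 10^-4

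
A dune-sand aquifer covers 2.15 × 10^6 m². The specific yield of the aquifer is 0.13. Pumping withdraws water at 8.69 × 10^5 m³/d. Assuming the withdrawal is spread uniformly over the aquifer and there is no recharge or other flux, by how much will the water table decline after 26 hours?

t = 26 hours = 1.083 d
ΔV = Q × t = 8.69 × 10^5 m³/d × 1.083 d = 9.414 × 10^5 m³
Δh = ΔV / (Sy × A) = 9.414 × 10^5 / (0.13 × 2.15 × 10^6) = 3.368 m

Δh ≈ 3.37 m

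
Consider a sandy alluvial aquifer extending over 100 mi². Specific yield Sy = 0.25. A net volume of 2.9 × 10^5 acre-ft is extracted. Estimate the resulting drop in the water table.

Δh ≈ 5.52 m

A = 100 mi² = 2.59 × 10^8 m²
ΔV = 2.9 × 10^5 acre-ft = 3.577 × 10^8 m³
Δh = ΔV / (Sy × A) = 3.577 × 10^8 m³ / (0.25 × 2.59 × 10^8 m²) = 5.525 m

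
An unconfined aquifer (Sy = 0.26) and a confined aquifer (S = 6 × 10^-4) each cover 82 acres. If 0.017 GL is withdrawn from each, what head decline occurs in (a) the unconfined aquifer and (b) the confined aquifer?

A = 82 acres = 3.318 × 10^5 m²
ΔV = 0.017 GL = 17000 m³
Unconfined: Δh_u = ΔV/(Sy·A) = 17000/(0.26 × 3.318 × 10^5) = 0.197 m
Confined: Δh_c = ΔV/(S·A) = 17000/(6 × 10^-4 × 3.318 × 10^5) = 85.38 m

Δh_u ≈ 0.197 m; Δh_c ≈ 85.4 m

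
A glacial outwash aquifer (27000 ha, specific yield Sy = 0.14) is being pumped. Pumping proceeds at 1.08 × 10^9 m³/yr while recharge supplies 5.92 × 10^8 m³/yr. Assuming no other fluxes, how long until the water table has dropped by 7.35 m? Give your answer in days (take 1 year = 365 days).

t ≈ 208 days

A = 27000 ha = 2.7 × 10^8 m²
ΔV = Sy × A × Δh = 0.14 × 2.7 × 10^8 × 7.35 = 2.778 × 10^8 m³
Net withdrawal = 1.08 × 10^9 − 5.92 × 10^8 = 4.88 × 10^8 m³/yr = 1.337 × 10^6 m³/d
t = ΔV / Q = 2.778 × 10^8 m³ / 1.337 × 10^6 m³/d = 207.8 d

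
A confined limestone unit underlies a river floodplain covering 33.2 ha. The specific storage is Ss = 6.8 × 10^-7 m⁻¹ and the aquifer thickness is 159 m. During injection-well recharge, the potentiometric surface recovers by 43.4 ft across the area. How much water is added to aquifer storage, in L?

ΔV ≈ 4.75 × 10^5 L

S = Ss × b = 6.8 × 10^-7 m⁻¹ × 159 m = 1.081 × 10^-4
A = 33.2 ha = 3.32 × 10^5 m²
Δh = 43.4 ft = 13.23 m
ΔV = S × A × Δh = 1.081 × 10^-4 × 3.32 × 10^5 m² × 13.23 m = 474.8 m³
ΔV = 474.8 m³ = 4.748 × 10^5 L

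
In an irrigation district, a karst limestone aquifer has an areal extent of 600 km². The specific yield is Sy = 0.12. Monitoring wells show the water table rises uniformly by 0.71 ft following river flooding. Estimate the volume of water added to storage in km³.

A = 600 km² = 6 × 10^8 m²
Δh = 0.71 ft = 0.2164 m
ΔV = Sy × A × Δh = 0.12 × 6 × 10^8 m² × 0.2164 m = 1.558 × 10^7 m³
ΔV = 1.558 × 10^7 m³ = 0.01558 km³

ΔV ≈ 0.0156 km³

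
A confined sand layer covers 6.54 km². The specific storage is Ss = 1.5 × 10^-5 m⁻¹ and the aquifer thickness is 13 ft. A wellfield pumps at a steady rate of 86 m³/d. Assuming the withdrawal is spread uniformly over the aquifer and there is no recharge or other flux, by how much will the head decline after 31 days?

Δh ≈ 6.86 m

b = 13 ft = 3.962 m
S = Ss × b = 1.5 × 10^-5 m⁻¹ × 3.962 m = 5.944 × 10^-5
A = 6.54 km² = 6.54 × 10^6 m²
ΔV = Q × t = 86 m³/d × 31 d = 2666 m³
Δh = ΔV / (S × A) = 2666 / (5.944 × 10^-5 × 6.54 × 10^6) = 6.859 m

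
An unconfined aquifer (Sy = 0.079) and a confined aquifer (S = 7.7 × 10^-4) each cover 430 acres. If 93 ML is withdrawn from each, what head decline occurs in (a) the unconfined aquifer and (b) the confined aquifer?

A = 430 acres = 1.74 × 10^6 m²
ΔV = 93 ML = 93000 m³
Unconfined: Δh_u = ΔV/(Sy·A) = 93000/(0.079 × 1.74 × 10^6) = 0.6765 m
Confined: Δh_c = ΔV/(S·A) = 93000/(7.7 × 10^-4 × 1.74 × 10^6) = 69.41 m

Δh_u ≈ 0.677 m; Δh_c ≈ 69.4 m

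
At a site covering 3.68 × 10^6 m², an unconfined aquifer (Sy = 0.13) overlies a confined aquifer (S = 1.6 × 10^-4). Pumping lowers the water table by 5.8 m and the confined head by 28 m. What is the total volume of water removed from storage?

Unconfined: ΔV_u = Sy × A × Δh_u = 0.13 × 3.68 × 10^6 × 5.8 = 2.775 × 10^6 m³
Confined: ΔV_c = S × A × Δh_c = 1.6 × 10^-4 × 3.68 × 10^6 × 28 = 16490 m³
Total ΔV = 2.775 × 10^6 + 16490 = 2.791 × 10^6 m³

ΔV ≈ 2.79 × 10^6 m³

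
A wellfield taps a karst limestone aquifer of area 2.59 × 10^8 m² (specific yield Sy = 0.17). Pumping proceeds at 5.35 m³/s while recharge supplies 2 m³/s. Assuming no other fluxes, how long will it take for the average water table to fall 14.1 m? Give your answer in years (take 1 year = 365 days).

t ≈ 5.88 years

ΔV = Sy × A × Δh = 0.17 × 2.59 × 10^8 × 14.1 = 6.208 × 10^8 m³
Net withdrawal = 5.35 − 2 = 3.35 m³/s = 2.894 × 10^5 m³/d
t = ΔV / Q = 6.208 × 10^8 m³ / 2.894 × 10^5 m³/d = 2145 d
t = 2145 d ≈ 5.876 years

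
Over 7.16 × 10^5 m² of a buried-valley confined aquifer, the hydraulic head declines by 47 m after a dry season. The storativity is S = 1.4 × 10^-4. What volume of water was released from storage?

ΔV = S × A × Δh = 1.4 × 10^-4 × 7.16 × 10^5 m² × 47 m = 4711 m³

ΔV ≈ 4710 m³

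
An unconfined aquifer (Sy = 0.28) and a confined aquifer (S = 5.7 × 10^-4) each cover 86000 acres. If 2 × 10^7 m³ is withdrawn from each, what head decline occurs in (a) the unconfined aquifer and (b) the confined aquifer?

A = 86000 acres = 3.48 × 10^8 m²
Unconfined: Δh_u = ΔV/(Sy·A) = 2 × 10^7/(0.28 × 3.48 × 10^8) = 0.2052 m
Confined: Δh_c = ΔV/(S·A) = 2 × 10^7/(5.7 × 10^-4 × 3.48 × 10^8) = 100.8 m

Δh_u ≈ 0.205 m; Δh_c ≈ 101 m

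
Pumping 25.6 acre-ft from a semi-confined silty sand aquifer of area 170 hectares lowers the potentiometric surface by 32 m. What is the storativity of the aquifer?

S ≈ 5.8 × 10^-4

A = 170 hectares = 1.7 × 10^6 m²
ΔV = 25.6 acre-ft = 31580 m³
S = ΔV / (A × Δh) = 31580 m³ / (1.7 × 10^6 m² × 32 m) = 5.805 × 10^-4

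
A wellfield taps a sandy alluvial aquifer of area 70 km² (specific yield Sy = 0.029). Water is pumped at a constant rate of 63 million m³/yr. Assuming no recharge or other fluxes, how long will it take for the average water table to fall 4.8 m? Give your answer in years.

A = 70 km² = 7 × 10^7 m²
ΔV = Sy × A × Δh = 0.029 × 7 × 10^7 × 4.8 = 9.744 × 10^6 m³
Q = 63 million m³/yr = 1.726 × 10^5 m³/d
t = ΔV / Q = 9.744 × 10^6 m³ / 1.726 × 10^5 m³/d = 56.45 d
t = 56.45 d ≈ 0.1547 years

t ≈ 0.155 years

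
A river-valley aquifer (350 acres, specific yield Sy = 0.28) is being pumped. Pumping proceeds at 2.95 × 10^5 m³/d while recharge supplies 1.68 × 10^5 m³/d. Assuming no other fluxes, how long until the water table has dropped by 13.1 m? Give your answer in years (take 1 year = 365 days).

t ≈ 0.112 years

A = 350 acres = 1.416 × 10^6 m²
ΔV = Sy × A × Δh = 0.28 × 1.416 × 10^6 × 13.1 = 5.195 × 10^6 m³
Net withdrawal = 2.95 × 10^5 − 1.68 × 10^5 = 1.27 × 10^5 m³/d
t = ΔV / Q = 5.195 × 10^6 m³ / 1.27 × 10^5 m³/d = 40.91 d
t = 40.91 d ≈ 0.1121 years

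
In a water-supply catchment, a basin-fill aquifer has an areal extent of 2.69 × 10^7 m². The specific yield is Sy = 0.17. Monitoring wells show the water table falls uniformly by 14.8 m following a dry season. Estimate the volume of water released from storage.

ΔV = Sy × A × Δh = 0.17 × 2.69 × 10^7 m² × 14.8 m = 6.768 × 10^7 m³

ΔV ≈ 6.77 × 10^7 m³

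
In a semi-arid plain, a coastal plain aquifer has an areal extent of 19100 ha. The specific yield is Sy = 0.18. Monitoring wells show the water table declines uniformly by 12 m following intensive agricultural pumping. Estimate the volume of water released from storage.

A = 19100 ha = 1.91 × 10^8 m²
ΔV = Sy × A × Δh = 0.18 × 1.91 × 10^8 m² × 12 m = 4.126 × 10^8 m³

ΔV ≈ 4.13 × 10^8 m³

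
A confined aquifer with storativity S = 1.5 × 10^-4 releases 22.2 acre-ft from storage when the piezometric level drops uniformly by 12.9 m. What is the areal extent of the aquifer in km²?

ΔV = 22.2 acre-ft = 27380 m³
A = ΔV / (S × Δh) = 27380 / (1.5 × 10^-4 × 12.9) = 1.415 × 10^7 m²
A = 1.415 × 10^7 m² = 14.15 km²

A ≈ 14.2 km²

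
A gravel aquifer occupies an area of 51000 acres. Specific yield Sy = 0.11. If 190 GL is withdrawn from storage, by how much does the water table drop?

Δh ≈ 8.37 m

A = 51000 acres = 2.064 × 10^8 m²
ΔV = 190 GL = 1.9 × 10^8 m³
Δh = ΔV / (Sy × A) = 1.9 × 10^8 m³ / (0.11 × 2.064 × 10^8 m²) = 8.369 m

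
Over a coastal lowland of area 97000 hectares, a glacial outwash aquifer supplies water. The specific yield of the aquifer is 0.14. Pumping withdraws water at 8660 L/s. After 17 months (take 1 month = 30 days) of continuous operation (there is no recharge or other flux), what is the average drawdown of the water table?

Δh ≈ 2.81 m

A = 97000 hectares = 9.7 × 10^8 m²
Q = 8660 L/s = 7.482 × 10^5 m³/d
t = 17 months = 510 d
ΔV = Q × t = 7.482 × 10^5 m³/d × 510 d = 3.816 × 10^8 m³
Δh = ΔV / (Sy × A) = 3.816 × 10^8 / (0.14 × 9.7 × 10^8) = 2.81 m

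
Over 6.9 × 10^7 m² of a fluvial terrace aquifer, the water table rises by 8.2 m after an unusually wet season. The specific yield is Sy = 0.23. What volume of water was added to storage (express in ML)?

ΔV ≈ 1.3 × 10^5 ML

ΔV = Sy × A × Δh = 0.23 × 6.9 × 10^7 m² × 8.2 m = 1.301 × 10^8 m³
ΔV = 1.301 × 10^8 m³ = 1.301 × 10^5 ML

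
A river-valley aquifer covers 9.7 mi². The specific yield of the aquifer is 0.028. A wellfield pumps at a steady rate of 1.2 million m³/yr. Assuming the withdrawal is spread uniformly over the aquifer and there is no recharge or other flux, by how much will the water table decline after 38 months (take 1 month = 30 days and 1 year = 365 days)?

Δh ≈ 5.33 m

A = 9.7 mi² = 2.512 × 10^7 m²
Q = 1.2 million m³/yr = 3288 m³/d
t = 38 months = 1140 d
ΔV = Q × t = 3288 m³/d × 1140 d = 3.748 × 10^6 m³
Δh = ΔV / (Sy × A) = 3.748 × 10^6 / (0.028 × 2.512 × 10^7) = 5.328 m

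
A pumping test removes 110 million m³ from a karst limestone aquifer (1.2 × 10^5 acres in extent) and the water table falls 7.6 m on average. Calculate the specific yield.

Sy ≈ 0.03

A = 1.2 × 10^5 acres = 4.856 × 10^8 m²
ΔV = 110 million m³ = 1.1 × 10^8 m³
Sy = ΔV / (A × Δh) = 1.1 × 10^8 m³ / (4.856 × 10^8 m² × 7.6 m) = 0.0298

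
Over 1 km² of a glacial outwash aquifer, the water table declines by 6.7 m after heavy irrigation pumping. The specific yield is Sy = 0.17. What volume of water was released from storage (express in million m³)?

ΔV ≈ 1.14 million m³

A = 1 km² = 1 × 10^6 m²
ΔV = Sy × A × Δh = 0.17 × 1 × 10^6 m² × 6.7 m = 1.139 × 10^6 m³
ΔV = 1.139 × 10^6 m³ = 1.139 million m³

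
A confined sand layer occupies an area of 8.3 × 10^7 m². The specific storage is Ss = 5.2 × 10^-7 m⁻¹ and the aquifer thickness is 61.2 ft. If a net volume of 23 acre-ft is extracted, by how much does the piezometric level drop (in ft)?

Δh ≈ 116 ft

b = 61.2 ft = 18.65 m
S = Ss × b = 5.2 × 10^-7 m⁻¹ × 18.65 m = 9.7 × 10^-6
ΔV = 23 acre-ft = 28370 m³
Δh = ΔV / (S × A) = 28370 m³ / (9.7 × 10^-6 × 8.3 × 10^7 m²) = 35.24 m
Δh = 35.24 m = 115.6 ft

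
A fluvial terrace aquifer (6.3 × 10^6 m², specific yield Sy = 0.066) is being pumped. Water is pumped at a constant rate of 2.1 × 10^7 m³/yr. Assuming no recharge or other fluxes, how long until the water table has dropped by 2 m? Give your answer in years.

t ≈ 0.0396 years

ΔV = Sy × A × Δh = 0.066 × 6.3 × 10^6 × 2 = 8.316 × 10^5 m³
Q = 2.1 × 10^7 m³/yr = 57530 m³/d
t = ΔV / Q = 8.316 × 10^5 m³ / 57530 m³/d = 14.45 d
t = 14.45 d ≈ 0.0396 years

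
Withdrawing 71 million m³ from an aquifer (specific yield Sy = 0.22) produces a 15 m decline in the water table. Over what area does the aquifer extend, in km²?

ΔV = 71 million m³ = 7.1 × 10^7 m³
A = ΔV / (Sy × Δh) = 7.1 × 10^7 / (0.22 × 15) = 2.152 × 10^7 m²
A = 2.152 × 10^7 m² = 21.52 km²

A ≈ 21.5 km²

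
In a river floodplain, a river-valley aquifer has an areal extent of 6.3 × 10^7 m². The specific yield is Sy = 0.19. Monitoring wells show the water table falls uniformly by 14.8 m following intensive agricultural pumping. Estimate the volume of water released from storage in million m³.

ΔV ≈ 177 million m³

ΔV = Sy × A × Δh = 0.19 × 6.3 × 10^7 m² × 14.8 m = 1.772 × 10^8 m³
ΔV = 1.772 × 10^8 m³ = 177.2 million m³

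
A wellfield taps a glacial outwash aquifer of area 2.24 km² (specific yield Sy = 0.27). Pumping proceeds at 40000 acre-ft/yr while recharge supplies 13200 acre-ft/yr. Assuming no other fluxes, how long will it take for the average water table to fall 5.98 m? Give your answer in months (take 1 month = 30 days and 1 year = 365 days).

A = 2.24 km² = 2.24 × 10^6 m²
ΔV = Sy × A × Δh = 0.27 × 2.24 × 10^6 × 5.98 = 3.617 × 10^6 m³
Net withdrawal = 40000 − 13200 = 26800 acre-ft/yr = 90570 m³/d
t = ΔV / Q = 3.617 × 10^6 m³ / 90570 m³/d = 39.93 d
t = 39.93 d ≈ 1.331 months

t ≈ 1.33 months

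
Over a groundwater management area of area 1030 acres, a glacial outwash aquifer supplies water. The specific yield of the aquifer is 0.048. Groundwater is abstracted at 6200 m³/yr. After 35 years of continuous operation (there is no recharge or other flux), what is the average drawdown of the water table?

A = 1030 acres = 4.168 × 10^6 m²
Q = 6200 m³/yr = 16.99 m³/d
t = 35 years = 12780 d
ΔV = Q × t = 16.99 m³/d × 12780 d = 2.17 × 10^5 m³
Δh = ΔV / (Sy × A) = 2.17 × 10^5 / (0.048 × 4.168 × 10^6) = 1.085 m

Δh ≈ 1.08 m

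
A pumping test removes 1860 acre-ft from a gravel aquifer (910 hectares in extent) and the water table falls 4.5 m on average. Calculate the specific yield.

Sy ≈ 0.056

A = 910 hectares = 9.1 × 10^6 m²
ΔV = 1860 acre-ft = 2.294 × 10^6 m³
Sy = ΔV / (A × Δh) = 2.294 × 10^6 m³ / (9.1 × 10^6 m² × 4.5 m) = 0.05603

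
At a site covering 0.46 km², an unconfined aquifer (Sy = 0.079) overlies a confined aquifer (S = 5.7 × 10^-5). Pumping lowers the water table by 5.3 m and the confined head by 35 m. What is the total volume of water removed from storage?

ΔV ≈ 1.94 × 10^5 m³

A = 0.46 km² = 4.6 × 10^5 m²
Unconfined: ΔV_u = Sy × A × Δh_u = 0.079 × 4.6 × 10^5 × 5.3 = 1.926 × 10^5 m³
Confined: ΔV_c = S × A × Δh_c = 5.7 × 10^-5 × 4.6 × 10^5 × 35 = 917.7 m³
Total ΔV = 1.926 × 10^5 + 917.7 = 1.935 × 10^5 m³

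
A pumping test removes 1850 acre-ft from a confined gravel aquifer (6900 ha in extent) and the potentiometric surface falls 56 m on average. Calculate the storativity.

A = 6900 ha = 6.9 × 10^7 m²
ΔV = 1850 acre-ft = 2.282 × 10^6 m³
S = ΔV / (A × Δh) = 2.282 × 10^6 m³ / (6.9 × 10^7 m² × 56 m) = 5.906 × 10^-4

S ≈ 5.9 × 10^-4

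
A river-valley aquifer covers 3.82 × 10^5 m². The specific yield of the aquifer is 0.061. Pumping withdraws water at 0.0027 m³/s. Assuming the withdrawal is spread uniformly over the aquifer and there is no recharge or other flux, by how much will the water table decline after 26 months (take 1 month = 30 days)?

Q = 0.0027 m³/s = 233.3 m³/d
t = 26 months = 780 d
ΔV = Q × t = 233.3 m³/d × 780 d = 1.82 × 10^5 m³
Δh = ΔV / (Sy × A) = 1.82 × 10^5 / (0.061 × 3.82 × 10^5) = 7.809 m

Δh ≈ 7.81 m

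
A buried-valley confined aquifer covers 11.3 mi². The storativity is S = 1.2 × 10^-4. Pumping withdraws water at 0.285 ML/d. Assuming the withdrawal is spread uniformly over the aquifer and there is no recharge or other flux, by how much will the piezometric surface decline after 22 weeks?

Δh ≈ 12.5 m

A = 11.3 mi² = 2.927 × 10^7 m²
Q = 0.285 ML/d = 285 m³/d
t = 22 weeks = 154 d
ΔV = Q × t = 285 m³/d × 154 d = 43890 m³
Δh = ΔV / (S × A) = 43890 / (1.2 × 10^-4 × 2.927 × 10^7) = 12.5 m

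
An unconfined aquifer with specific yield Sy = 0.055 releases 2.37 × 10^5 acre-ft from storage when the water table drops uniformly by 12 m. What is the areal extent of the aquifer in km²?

A ≈ 443 km²

ΔV = 2.37 × 10^5 acre-ft = 2.923 × 10^8 m³
A = ΔV / (Sy × Δh) = 2.923 × 10^8 / (0.055 × 12) = 4.429 × 10^8 m²
A = 4.429 × 10^8 m² = 442.9 km²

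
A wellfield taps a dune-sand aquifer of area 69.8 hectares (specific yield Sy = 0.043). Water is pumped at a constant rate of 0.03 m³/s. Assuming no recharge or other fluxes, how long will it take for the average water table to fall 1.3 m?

A = 69.8 hectares = 6.98 × 10^5 m²
ΔV = Sy × A × Δh = 0.043 × 6.98 × 10^5 × 1.3 = 39020 m³
Q = 0.03 m³/s = 2592 m³/d
t = ΔV / Q = 39020 m³ / 2592 m³/d = 15.05 d

t ≈ 15.1 days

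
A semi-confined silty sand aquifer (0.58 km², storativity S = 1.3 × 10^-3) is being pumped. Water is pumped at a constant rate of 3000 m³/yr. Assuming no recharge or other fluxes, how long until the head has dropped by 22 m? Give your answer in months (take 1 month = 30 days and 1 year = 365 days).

A = 0.58 km² = 5.8 × 10^5 m²
ΔV = S × A × Δh = 0.0013 × 5.8 × 10^5 × 22 = 16590 m³
Q = 3000 m³/yr = 8.219 m³/d
t = ΔV / Q = 16590 m³ / 8.219 m³/d = 2018 d
t = 2018 d ≈ 67.27 months

t ≈ 67.3 months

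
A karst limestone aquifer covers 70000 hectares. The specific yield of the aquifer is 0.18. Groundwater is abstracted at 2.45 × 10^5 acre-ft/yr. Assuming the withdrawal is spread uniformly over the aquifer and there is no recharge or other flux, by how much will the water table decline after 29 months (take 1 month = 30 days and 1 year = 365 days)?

A = 70000 hectares = 7 × 10^8 m²
Q = 2.45 × 10^5 acre-ft/yr = 8.28 × 10^5 m³/d
t = 29 months = 870 d
ΔV = Q × t = 8.28 × 10^5 m³/d × 870 d = 7.203 × 10^8 m³
Δh = ΔV / (Sy × A) = 7.203 × 10^8 / (0.18 × 7 × 10^8) = 5.717 m

Δh ≈ 5.72 m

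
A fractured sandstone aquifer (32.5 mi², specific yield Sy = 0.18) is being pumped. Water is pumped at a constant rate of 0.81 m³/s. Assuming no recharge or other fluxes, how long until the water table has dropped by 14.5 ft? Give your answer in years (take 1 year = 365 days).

t ≈ 2.62 years

A = 32.5 mi² = 8.417 × 10^7 m²
Δh = 14.5 ft = 4.42 m
ΔV = Sy × A × Δh = 0.18 × 8.417 × 10^7 × 4.42 = 6.696 × 10^7 m³
Q = 0.81 m³/s = 69980 m³/d
t = ΔV / Q = 6.696 × 10^7 m³ / 69980 m³/d = 956.8 d
t = 956.8 d ≈ 2.621 years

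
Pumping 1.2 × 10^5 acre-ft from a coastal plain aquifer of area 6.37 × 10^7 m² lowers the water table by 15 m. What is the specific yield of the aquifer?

ΔV = 1.2 × 10^5 acre-ft = 1.48 × 10^8 m³
Sy = ΔV / (A × Δh) = 1.48 × 10^8 m³ / (6.37 × 10^7 m² × 15 m) = 0.1549

Sy ≈ 0.15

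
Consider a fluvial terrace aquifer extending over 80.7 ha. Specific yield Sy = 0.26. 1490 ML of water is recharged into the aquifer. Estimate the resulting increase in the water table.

A = 80.7 ha = 8.07 × 10^5 m²
ΔV = 1490 ML = 1.49 × 10^6 m³
Δh = ΔV / (Sy × A) = 1.49 × 10^6 m³ / (0.26 × 8.07 × 10^5 m²) = 7.101 m

Δh ≈ 7.1 m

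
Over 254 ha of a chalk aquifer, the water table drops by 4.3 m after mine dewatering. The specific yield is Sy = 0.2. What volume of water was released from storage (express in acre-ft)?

A = 254 ha = 2.54 × 10^6 m²
ΔV = Sy × A × Δh = 0.2 × 2.54 × 10^6 m² × 4.3 m = 2.184 × 10^6 m³
ΔV = 2.184 × 10^6 m³ = 1771 acre-ft

ΔV ≈ 1770 acre-ft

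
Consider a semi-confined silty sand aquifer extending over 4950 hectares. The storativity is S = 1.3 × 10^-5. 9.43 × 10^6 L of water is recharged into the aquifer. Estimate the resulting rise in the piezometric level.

Δh ≈ 14.7 m

A = 4950 hectares = 4.95 × 10^7 m²
ΔV = 9.43 × 10^6 L = 9430 m³
Δh = ΔV / (S × A) = 9430 m³ / (1.3 × 10^-5 × 4.95 × 10^7 m²) = 14.65 m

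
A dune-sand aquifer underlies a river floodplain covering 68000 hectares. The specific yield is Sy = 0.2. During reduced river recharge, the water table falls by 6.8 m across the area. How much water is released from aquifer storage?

A = 68000 hectares = 6.8 × 10^8 m²
ΔV = Sy × A × Δh = 0.2 × 6.8 × 10^8 m² × 6.8 m = 9.248 × 10^8 m³

ΔV ≈ 9.25 × 10^8 m³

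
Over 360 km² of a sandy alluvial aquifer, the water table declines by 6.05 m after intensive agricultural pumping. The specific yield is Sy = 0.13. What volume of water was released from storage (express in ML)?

ΔV ≈ 2.83 × 10^5 ML

A = 360 km² = 3.6 × 10^8 m²
ΔV = Sy × A × Δh = 0.13 × 3.6 × 10^8 m² × 6.05 m = 2.831 × 10^8 m³
ΔV = 2.831 × 10^8 m³ = 2.831 × 10^5 ML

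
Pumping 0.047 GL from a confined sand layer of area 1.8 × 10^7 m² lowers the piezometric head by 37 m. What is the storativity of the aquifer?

ΔV = 0.047 GL = 47000 m³
S = ΔV / (A × Δh) = 47000 m³ / (1.8 × 10^7 m² × 37 m) = 7.057 × 10^-5

S ≈ 7.1 × 10^-5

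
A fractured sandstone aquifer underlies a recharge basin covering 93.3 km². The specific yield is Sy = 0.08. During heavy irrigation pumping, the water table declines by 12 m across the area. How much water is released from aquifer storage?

A = 93.3 km² = 9.33 × 10^7 m²
ΔV = Sy × A × Δh = 0.08 × 9.33 × 10^7 m² × 12 m = 8.957 × 10^7 m³

ΔV ≈ 8.96 × 10^7 m³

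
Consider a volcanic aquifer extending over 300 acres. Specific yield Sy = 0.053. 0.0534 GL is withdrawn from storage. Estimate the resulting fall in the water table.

A = 300 acres = 1.214 × 10^6 m²
ΔV = 0.0534 GL = 53400 m³
Δh = ΔV / (Sy × A) = 53400 m³ / (0.053 × 1.214 × 10^6 m²) = 0.8299 m

Δh ≈ 0.83 m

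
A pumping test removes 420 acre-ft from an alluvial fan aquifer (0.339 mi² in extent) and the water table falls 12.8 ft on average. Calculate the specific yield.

Sy ≈ 0.15

A = 0.339 mi² = 8.78 × 10^5 m²
Δh = 12.8 ft = 3.901 m
ΔV = 420 acre-ft = 5.181 × 10^5 m³
Sy = ΔV / (A × Δh) = 5.181 × 10^5 m³ / (8.78 × 10^5 m² × 3.901 m) = 0.1512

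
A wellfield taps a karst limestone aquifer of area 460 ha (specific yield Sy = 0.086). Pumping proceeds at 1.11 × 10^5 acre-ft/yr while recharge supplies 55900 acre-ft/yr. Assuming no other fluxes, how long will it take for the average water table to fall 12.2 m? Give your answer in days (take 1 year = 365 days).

t ≈ 25.9 days

A = 460 ha = 4.6 × 10^6 m²
ΔV = Sy × A × Δh = 0.086 × 4.6 × 10^6 × 12.2 = 4.826 × 10^6 m³
Net withdrawal = 1.11 × 10^5 − 55900 = 55100 acre-ft/yr = 1.862 × 10^5 m³/d
t = ΔV / Q = 4.826 × 10^6 m³ / 1.862 × 10^5 m³/d = 25.92 d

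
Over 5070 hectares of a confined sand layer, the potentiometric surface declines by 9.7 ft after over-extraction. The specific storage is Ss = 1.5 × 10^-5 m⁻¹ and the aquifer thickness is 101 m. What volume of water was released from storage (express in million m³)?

S = Ss × b = 1.5 × 10^-5 m⁻¹ × 101 m = 1.515 × 10^-3
A = 5070 hectares = 5.07 × 10^7 m²
Δh = 9.7 ft = 2.957 m
ΔV = S × A × Δh = 0.001515 × 5.07 × 10^7 m² × 2.957 m = 2.271 × 10^5 m³
ΔV = 2.271 × 10^5 m³ = 0.2271 million m³

ΔV ≈ 0.227 million m³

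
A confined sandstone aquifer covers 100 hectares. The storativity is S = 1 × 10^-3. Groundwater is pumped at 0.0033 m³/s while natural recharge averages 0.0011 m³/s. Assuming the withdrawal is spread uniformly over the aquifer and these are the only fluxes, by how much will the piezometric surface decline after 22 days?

Δh ≈ 4.18 m

A = 100 hectares = 1 × 10^6 m²
Net abstraction = 0.0033 − 0.0011 = 0.0022 m³/s
Q_net = 0.0022 m³/s = 190.1 m³/d
ΔV = Q × t = 190.1 m³/d × 22 d = 4182 m³
Δh = ΔV / (S × A) = 4182 / (0.001 × 1 × 10^6) = 4.182 m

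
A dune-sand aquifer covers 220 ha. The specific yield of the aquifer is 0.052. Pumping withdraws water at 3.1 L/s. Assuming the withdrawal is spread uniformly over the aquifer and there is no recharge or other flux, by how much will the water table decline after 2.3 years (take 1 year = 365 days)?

A = 220 ha = 2.2 × 10^6 m²
Q = 3.1 L/s = 267.8 m³/d
t = 2.3 years = 839.5 d
ΔV = Q × t = 267.8 m³/d × 839.5 d = 2.249 × 10^5 m³
Δh = ΔV / (Sy × A) = 2.249 × 10^5 / (0.052 × 2.2 × 10^6) = 1.965 m

Δh ≈ 1.97 m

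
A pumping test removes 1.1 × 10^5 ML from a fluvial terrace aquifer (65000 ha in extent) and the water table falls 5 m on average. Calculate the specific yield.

A = 65000 ha = 6.5 × 10^8 m²
ΔV = 1.1 × 10^5 ML = 1.1 × 10^8 m³
Sy = ΔV / (A × Δh) = 1.1 × 10^8 m³ / (6.5 × 10^8 m² × 5 m) = 0.03385

Sy ≈ 0.034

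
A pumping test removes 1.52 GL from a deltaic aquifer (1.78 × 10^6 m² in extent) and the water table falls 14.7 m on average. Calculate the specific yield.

ΔV = 1.52 GL = 1.52 × 10^6 m³
Sy = ΔV / (A × Δh) = 1.52 × 10^6 m³ / (1.78 × 10^6 m² × 14.7 m) = 0.05809

Sy ≈ 0.058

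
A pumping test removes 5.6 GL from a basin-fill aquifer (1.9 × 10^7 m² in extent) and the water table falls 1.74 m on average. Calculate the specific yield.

ΔV = 5.6 GL = 5.6 × 10^6 m³
Sy = ΔV / (A × Δh) = 5.6 × 10^6 m³ / (1.9 × 10^7 m² × 1.74 m) = 0.1694

Sy ≈ 0.17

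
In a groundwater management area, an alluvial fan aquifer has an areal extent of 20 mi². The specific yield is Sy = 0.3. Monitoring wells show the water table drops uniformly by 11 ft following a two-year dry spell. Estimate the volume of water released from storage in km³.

ΔV ≈ 0.0521 km³

A = 20 mi² = 5.18 × 10^7 m²
Δh = 11 ft = 3.353 m
ΔV = Sy × A × Δh = 0.3 × 5.18 × 10^7 m² × 3.353 m = 5.21 × 10^7 m³
ΔV = 5.21 × 10^7 m³ = 0.0521 km³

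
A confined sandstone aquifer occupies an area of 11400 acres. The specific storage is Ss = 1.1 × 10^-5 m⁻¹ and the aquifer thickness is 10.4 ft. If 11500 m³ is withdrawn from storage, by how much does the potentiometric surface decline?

b = 10.4 ft = 3.17 m
S = Ss × b = 1.1 × 10^-5 m⁻¹ × 3.17 m = 3.487 × 10^-5
A = 11400 acres = 4.613 × 10^7 m²
Δh = ΔV / (S × A) = 11500 m³ / (3.487 × 10^-5 × 4.613 × 10^7 m²) = 7.149 m

Δh ≈ 7.15 m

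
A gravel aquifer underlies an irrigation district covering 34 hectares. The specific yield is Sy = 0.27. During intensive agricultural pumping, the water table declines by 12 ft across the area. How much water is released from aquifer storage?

A = 34 hectares = 3.4 × 10^5 m²
Δh = 12 ft = 3.658 m
ΔV = Sy × A × Δh = 0.27 × 3.4 × 10^5 m² × 3.658 m = 3.358 × 10^5 m³

ΔV ≈ 3.36 × 10^5 m³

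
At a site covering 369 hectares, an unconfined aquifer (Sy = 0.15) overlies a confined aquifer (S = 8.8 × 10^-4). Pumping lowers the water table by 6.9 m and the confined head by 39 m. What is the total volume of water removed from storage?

ΔV ≈ 3.95 × 10^6 m³

A = 369 hectares = 3.69 × 10^6 m²
Unconfined: ΔV_u = Sy × A × Δh_u = 0.15 × 3.69 × 10^6 × 6.9 = 3.819 × 10^6 m³
Confined: ΔV_c = S × A × Δh_c = 8.8 × 10^-4 × 3.69 × 10^6 × 39 = 1.266 × 10^5 m³
Total ΔV = 3.819 × 10^6 + 1.266 × 10^5 = 3.946 × 10^6 m³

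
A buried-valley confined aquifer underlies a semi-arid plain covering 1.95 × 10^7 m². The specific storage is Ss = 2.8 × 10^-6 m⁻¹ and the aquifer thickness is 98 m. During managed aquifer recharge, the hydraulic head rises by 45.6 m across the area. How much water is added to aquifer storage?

S = Ss × b = 2.8 × 10^-6 m⁻¹ × 98 m = 2.744 × 10^-4
ΔV = S × A × Δh = 2.744 × 10^-4 × 1.95 × 10^7 m² × 45.6 m = 2.44 × 10^5 m³

ΔV ≈ 2.44 × 10^5 m³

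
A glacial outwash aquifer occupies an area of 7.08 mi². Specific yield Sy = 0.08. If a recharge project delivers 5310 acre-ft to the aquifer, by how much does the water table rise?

A = 7.08 mi² = 1.834 × 10^7 m²
ΔV = 5310 acre-ft = 6.55 × 10^6 m³
Δh = ΔV / (Sy × A) = 6.55 × 10^6 m³ / (0.08 × 1.834 × 10^7 m²) = 4.465 m

Δh ≈ 4.46 m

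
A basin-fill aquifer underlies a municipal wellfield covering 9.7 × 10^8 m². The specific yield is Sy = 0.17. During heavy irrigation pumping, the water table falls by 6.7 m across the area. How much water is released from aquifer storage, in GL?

ΔV ≈ 1100 GL

ΔV = Sy × A × Δh = 0.17 × 9.7 × 10^8 m² × 6.7 m = 1.105 × 10^9 m³
ΔV = 1.105 × 10^9 m³ = 1105 GL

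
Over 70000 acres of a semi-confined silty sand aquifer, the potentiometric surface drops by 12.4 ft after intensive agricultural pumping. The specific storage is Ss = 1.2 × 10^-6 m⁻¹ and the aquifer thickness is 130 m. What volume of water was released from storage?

S = Ss × b = 1.2 × 10^-6 m⁻¹ × 130 m = 1.56 × 10^-4
A = 70000 acres = 2.833 × 10^8 m²
Δh = 12.4 ft = 3.78 m
ΔV = S × A × Δh = 1.56 × 10^-4 × 2.833 × 10^8 m² × 3.78 m = 1.67 × 10^5 m³

ΔV ≈ 1.67 × 10^5 m³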